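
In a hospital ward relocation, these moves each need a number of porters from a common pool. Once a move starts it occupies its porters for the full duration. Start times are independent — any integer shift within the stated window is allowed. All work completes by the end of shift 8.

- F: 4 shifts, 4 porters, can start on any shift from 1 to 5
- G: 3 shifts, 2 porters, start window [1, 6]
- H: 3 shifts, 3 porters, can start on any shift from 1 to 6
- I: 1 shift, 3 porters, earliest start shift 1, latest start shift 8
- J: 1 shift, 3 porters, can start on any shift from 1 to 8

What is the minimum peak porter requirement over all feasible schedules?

Early-start (F@1, G@1, H@1, I@1, J@1) gives peak 15: s1:15  s2:9  s3:9  s4:4  s5:0  s6:0  s7:0  s8:0.
Shift H→5, I→5, J→6.
Schedule F@1, G@1, H@5, I@5, J@6: s1:6  s2:6  s3:6  s4:4  s5:6  s6:6  s7:3  s8:0 — peak 6.

6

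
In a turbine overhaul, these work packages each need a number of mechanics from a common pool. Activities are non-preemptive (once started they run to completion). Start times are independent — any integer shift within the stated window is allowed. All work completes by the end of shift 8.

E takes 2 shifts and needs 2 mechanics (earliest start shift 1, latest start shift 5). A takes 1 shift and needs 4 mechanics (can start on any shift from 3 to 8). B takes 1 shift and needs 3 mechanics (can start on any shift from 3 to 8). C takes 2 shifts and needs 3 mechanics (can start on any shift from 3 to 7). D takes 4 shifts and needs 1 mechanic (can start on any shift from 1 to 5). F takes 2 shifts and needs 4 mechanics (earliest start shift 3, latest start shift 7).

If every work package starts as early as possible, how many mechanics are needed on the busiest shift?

Early-start schedule: E@1, A@3, B@3, C@3, D@1, F@3.
Load per shift: shift 1: 3, shift 2: 3, shift 3: 15, shift 4: 8, shift 5: 0, shift 6: 0, shift 7: 0, shift 8: 0.
Peak is 15.

15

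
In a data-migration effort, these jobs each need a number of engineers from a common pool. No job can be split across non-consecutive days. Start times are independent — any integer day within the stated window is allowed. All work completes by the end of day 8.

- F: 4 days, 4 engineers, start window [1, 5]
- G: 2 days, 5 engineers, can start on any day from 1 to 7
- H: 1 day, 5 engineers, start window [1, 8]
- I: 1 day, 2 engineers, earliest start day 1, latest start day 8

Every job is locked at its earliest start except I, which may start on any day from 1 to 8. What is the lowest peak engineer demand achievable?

14

I@1: d1:16  d2:9  d3:4  d4:4  d5:0  d6:0  d7:0  d8:0 → peak 16
I@2: d1:14  d2:11  d3:4  d4:4  d5:0  d6:0  d7:0  d8:0 → peak 14
I@3: d1:14  d2:9  d3:6  d4:4  d5:0  d6:0  d7:0  d8:0 → peak 14
I@4: d1:14  d2:9  d3:4  d4:6  d5:0  d6:0  d7:0  d8:0 → peak 14
I@5: d1:14  d2:9  d3:4  d4:4  d5:2  d6:0  d7:0  d8:0 → peak 14
I@6: d1:14  d2:9  d3:4  d4:4  d5:0  d6:2  d7:0  d8:0 → peak 14
I@7: d1:14  d2:9  d3:4  d4:4  d5:0  d6:0  d7:2  d8:0 → peak 14
I@8: d1:14  d2:9  d3:4  d4:4  d5:0  d6:0  d7:0  d8:2 → peak 14
Best is I@2, peak 14.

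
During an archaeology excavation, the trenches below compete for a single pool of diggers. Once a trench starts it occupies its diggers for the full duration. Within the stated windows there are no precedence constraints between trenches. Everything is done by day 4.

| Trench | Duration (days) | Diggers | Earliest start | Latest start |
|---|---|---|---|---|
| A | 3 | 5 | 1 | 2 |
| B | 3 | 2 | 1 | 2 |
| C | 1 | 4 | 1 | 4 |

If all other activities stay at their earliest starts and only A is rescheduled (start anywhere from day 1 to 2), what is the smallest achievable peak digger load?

A@1: d1:11  d2:7  d3:7  d4:0 → peak 11
A@2: d1:6  d2:7  d3:7  d4:5 → peak 7
Best is A@2, peak 7.

7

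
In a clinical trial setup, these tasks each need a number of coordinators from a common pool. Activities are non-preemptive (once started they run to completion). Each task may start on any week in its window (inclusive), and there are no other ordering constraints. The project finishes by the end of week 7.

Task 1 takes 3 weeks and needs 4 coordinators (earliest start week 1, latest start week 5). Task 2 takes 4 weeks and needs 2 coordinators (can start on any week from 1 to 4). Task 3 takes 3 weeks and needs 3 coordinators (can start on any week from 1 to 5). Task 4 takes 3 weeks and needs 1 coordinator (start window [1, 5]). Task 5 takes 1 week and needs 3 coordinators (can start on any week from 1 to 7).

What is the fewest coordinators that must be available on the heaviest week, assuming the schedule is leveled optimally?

Early-start (Task 1@1, Task 2@1, Task 3@1, Task 4@1, Task 5@1) gives peak 13: w1:13  w2:10  w3:10  w4:2  w5:0  w6:0  w7:0.
Shift Task 2→4, Task 3→4, Task 5→7.
Schedule Task 1@1, Task 2@4, Task 3@4, Task 4@1, Task 5@7: w1:5  w2:5  w3:5  w4:5  w5:5  w6:5  w7:5 — peak 5.
Total coordinator-weeks = 35 over 7 weeks ⇒ peak ≥ ⌈35/7⌉ = 5, so 5 is optimal.

5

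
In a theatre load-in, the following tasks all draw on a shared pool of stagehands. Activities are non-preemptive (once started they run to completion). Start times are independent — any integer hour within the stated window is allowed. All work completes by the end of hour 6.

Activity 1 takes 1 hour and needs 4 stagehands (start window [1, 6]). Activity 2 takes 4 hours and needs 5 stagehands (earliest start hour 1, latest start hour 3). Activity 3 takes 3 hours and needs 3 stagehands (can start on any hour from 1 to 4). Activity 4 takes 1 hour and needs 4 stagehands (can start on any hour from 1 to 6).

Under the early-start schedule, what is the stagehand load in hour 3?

At early start, hour 3 has: Activity 2, Activity 3.
Demand: 5 + 3 = 8.

8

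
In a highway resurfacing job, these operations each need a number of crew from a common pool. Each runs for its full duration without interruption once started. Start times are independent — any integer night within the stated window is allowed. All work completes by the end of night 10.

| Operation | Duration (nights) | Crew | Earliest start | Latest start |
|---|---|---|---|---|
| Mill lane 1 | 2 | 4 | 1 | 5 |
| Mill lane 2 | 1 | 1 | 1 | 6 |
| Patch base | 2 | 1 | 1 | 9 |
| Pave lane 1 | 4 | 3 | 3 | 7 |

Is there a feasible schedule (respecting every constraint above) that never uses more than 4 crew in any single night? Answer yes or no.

yes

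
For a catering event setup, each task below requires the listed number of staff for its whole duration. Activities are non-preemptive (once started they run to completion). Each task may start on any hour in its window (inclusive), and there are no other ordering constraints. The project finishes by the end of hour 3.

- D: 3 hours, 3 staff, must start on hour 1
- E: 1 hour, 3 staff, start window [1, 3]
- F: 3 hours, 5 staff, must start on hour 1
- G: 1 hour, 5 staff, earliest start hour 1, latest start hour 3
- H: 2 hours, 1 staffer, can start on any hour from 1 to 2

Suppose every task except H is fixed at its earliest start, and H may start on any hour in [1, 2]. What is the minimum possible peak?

H@1: h1:17  h2:9  h3:8 → peak 17
H@2: h1:16  h2:9  h3:9 → peak 16
Best is H@2, peak 16.

16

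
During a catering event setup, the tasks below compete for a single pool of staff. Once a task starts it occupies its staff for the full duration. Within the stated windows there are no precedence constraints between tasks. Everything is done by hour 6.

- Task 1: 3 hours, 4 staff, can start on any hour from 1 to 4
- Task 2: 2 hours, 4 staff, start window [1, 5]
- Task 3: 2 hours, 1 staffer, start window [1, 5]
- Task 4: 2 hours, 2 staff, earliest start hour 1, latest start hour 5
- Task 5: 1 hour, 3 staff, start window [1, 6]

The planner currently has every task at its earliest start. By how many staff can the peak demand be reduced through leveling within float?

Early-start peak: h1:14  h2:11  h3:4  h4:0  h5:0  h6:0 ⇒ 14.
Leveled (Task 1@1, Task 2@4, Task 3@1, Task 4@3, Task 5@6): h1:5  h2:5  h3:6  h4:6  h5:4  h6:3 ⇒ 6.
Reduction 14 − 6 = 8.

8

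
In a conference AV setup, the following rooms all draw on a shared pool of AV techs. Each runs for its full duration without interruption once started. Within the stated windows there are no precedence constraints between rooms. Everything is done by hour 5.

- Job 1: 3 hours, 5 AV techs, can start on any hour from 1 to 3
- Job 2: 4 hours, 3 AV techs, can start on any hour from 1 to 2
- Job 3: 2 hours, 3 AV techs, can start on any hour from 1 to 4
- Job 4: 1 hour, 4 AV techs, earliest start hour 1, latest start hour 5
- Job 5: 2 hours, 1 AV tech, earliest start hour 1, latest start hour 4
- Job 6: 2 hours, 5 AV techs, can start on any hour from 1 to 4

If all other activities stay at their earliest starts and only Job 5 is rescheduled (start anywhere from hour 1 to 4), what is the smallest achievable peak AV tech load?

Job 5@1: h1:21  h2:17  h3:8  h4:3  h5:0 → peak 21
Job 5@2: h1:20  h2:17  h3:9  h4:3  h5:0 → peak 20
Job 5@3: h1:20  h2:16  h3:9  h4:4  h5:0 → peak 20
Job 5@4: h1:20  h2:16  h3:8  h4:4  h5:1 → peak 20
Best is Job 5@2, peak 20.

20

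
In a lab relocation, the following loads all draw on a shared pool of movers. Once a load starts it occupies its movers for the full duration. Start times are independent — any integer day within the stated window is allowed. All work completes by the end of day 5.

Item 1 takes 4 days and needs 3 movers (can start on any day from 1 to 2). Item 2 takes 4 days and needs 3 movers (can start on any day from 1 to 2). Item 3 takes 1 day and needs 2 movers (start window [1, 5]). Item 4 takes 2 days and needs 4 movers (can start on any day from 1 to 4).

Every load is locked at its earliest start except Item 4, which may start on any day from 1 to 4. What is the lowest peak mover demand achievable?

10

Item 4@1: d1:12  d2:10  d3:6  d4:6  d5:0 → peak 12
Item 4@2: d1:8  d2:10  d3:10  d4:6  d5:0 → peak 10
Item 4@3: d1:8  d2:6  d3:10  d4:10  d5:0 → peak 10
Item 4@4: d1:8  d2:6  d3:6  d4:10  d5:4 → peak 10
Best is Item 4@2, peak 10.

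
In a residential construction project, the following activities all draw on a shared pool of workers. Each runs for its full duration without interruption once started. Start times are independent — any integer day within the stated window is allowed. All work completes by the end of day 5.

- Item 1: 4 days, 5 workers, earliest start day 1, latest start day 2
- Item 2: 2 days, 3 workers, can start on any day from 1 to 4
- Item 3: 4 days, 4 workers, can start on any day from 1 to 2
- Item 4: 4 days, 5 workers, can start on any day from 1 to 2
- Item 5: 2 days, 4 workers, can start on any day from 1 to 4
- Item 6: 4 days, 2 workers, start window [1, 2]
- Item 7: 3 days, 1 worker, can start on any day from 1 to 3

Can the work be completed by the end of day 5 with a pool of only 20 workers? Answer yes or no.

Schedule Item 1@1, Item 2@1, Item 3@1, Item 4@1, Item 5@4, Item 6@1, Item 7@1: d1:20  d2:20  d3:17  d4:20  d5:4 — peak 20 ≤ 20.

yes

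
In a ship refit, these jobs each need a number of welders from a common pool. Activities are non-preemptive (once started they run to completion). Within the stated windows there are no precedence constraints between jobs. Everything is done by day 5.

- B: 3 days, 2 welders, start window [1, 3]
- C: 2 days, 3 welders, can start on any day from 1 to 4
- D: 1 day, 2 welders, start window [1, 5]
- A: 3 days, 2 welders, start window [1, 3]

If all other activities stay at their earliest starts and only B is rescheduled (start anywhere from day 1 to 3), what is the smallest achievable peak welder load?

7

B@1: d1:9  d2:7  d3:4  d4:0  d5:0 → peak 9
B@2: d1:7  d2:7  d3:4  d4:2  d5:0 → peak 7
B@3: d1:7  d2:5  d3:4  d4:2  d5:2 → peak 7
Best is B@2, peak 7.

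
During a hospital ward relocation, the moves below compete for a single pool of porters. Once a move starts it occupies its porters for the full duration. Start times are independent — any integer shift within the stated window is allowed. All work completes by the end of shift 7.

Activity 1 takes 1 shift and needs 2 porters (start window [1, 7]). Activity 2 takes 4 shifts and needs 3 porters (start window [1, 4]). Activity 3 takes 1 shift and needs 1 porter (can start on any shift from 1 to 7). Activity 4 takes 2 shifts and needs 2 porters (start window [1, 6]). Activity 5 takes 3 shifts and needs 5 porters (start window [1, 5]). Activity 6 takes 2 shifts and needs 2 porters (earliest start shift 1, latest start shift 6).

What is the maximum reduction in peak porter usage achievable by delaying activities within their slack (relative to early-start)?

8

Early-start peak: s1:15  s2:12  s3:8  s4:3  s5:0  s6:0  s7:0 ⇒ 15.
Leveled (Activity 1@1, Activity 2@1, Activity 3@1, Activity 4@2, Activity 5@5, Activity 6@2): s1:6  s2:7  s3:7  s4:3  s5:5  s6:5  s7:5 ⇒ 7.
Reduction 15 − 7 = 8.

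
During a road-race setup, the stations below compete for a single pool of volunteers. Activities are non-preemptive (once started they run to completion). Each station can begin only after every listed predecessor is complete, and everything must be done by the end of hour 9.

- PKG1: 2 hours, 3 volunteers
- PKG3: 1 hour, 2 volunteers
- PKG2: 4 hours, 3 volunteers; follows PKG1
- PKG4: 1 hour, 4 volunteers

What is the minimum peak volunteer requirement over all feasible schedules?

4

Early-start (PKG1@1, PKG3@1, PKG2@3, PKG4@1) gives peak 9: h1:9  h2:3  h3:3  h4:3  h5:3  h6:3  h7:0  h8:0  h9:0.
Shift PKG3→3, PKG2→4, PKG4→8.
Schedule PKG1@1, PKG3@3, PKG2@4, PKG4@8: h1:3  h2:3  h3:2  h4:3  h5:3  h6:3  h7:3  h8:4  h9:0 — peak 4.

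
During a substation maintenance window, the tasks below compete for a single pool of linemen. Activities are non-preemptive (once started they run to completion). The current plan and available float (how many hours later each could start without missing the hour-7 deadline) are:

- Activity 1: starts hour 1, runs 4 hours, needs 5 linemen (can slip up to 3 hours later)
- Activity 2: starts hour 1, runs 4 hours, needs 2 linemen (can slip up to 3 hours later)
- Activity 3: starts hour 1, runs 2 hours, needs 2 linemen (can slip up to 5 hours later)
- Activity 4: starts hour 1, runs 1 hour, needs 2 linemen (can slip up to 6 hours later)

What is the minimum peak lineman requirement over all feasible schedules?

7

Early-start (Activity 1@1, Activity 2@1, Activity 3@1, Activity 4@1) gives peak 11: h1:11  h2:9  h3:7  h4:7  h5:0  h6:0  h7:0.
Shift Activity 3→5, Activity 4→5.
Schedule Activity 1@1, Activity 2@1, Activity 3@5, Activity 4@5: h1:7  h2:7  h3:7  h4:7  h5:4  h6:2  h7:0 — peak 7.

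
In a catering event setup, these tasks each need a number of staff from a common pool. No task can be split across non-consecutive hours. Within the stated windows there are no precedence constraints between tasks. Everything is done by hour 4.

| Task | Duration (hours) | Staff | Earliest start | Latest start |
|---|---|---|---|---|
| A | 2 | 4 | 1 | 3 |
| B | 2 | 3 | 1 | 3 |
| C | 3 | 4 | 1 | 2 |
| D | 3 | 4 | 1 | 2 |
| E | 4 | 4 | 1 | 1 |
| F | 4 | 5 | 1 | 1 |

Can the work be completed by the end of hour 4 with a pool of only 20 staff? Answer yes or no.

The minimum achievable peak is 21; 20 < 21, so no feasible schedule stays within the cap.

no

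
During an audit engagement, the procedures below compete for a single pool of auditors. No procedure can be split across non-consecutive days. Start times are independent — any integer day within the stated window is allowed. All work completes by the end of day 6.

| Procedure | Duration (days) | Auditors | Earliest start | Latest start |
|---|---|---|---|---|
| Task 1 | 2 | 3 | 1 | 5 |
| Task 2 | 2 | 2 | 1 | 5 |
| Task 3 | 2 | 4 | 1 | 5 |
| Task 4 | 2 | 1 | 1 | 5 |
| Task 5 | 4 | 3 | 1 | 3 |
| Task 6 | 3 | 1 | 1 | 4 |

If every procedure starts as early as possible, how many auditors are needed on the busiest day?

Early-start schedule: Task 1@1, Task 2@1, Task 3@1, Task 4@1, Task 5@1, Task 6@1.
Load per day: day 1: 14, day 2: 14, day 3: 4, day 4: 3, day 5: 0, day 6: 0.
Peak is 14.

14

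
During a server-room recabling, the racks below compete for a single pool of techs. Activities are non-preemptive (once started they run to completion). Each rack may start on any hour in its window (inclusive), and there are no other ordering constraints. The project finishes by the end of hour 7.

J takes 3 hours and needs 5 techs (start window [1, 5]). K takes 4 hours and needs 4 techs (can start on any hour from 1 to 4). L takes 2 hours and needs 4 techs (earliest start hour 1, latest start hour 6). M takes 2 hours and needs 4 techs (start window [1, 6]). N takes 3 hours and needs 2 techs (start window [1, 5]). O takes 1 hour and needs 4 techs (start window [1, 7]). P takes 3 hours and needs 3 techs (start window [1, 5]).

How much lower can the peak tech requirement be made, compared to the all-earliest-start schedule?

Early-start peak: h1:26  h2:22  h3:14  h4:4  h5:0  h6:0  h7:0 ⇒ 26.
Leveled (J@1, K@1, L@4, M@5, N@1, O@6, P@4): h1:11  h2:11  h3:11  h4:11  h5:11  h6:11  h7:0 ⇒ 11.
Reduction 26 − 11 = 15.

15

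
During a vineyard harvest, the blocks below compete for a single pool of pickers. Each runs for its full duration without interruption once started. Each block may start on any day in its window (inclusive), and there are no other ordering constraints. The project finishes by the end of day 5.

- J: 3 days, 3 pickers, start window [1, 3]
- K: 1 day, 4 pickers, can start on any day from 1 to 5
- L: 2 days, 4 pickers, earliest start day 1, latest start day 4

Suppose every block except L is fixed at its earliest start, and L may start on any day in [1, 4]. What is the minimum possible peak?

7

L@1: d1:11  d2:7  d3:3  d4:0  d5:0 → peak 11
L@2: d1:7  d2:7  d3:7  d4:0  d5:0 → peak 7
L@3: d1:7  d2:3  d3:7  d4:4  d5:0 → peak 7
L@4: d1:7  d2:3  d3:3  d4:4  d5:4 → peak 7
Best is L@2, peak 7.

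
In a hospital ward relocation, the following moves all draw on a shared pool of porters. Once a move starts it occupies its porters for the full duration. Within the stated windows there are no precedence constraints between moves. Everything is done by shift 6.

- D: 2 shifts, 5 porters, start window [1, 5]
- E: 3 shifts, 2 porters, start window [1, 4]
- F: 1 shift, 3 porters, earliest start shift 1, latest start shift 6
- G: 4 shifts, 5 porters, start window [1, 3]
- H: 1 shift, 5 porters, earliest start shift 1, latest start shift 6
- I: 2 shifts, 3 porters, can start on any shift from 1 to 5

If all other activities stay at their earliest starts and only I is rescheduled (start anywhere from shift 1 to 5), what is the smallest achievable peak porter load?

I@1: s1:23  s2:15  s3:7  s4:5  s5:0  s6:0 → peak 23
I@2: s1:20  s2:15  s3:10  s4:5  s5:0  s6:0 → peak 20
I@3: s1:20  s2:12  s3:10  s4:8  s5:0  s6:0 → peak 20
I@4: s1:20  s2:12  s3:7  s4:8  s5:3  s6:0 → peak 20
I@5: s1:20  s2:12  s3:7  s4:5  s5:3  s6:3 → peak 20
Best is I@2, peak 20.

20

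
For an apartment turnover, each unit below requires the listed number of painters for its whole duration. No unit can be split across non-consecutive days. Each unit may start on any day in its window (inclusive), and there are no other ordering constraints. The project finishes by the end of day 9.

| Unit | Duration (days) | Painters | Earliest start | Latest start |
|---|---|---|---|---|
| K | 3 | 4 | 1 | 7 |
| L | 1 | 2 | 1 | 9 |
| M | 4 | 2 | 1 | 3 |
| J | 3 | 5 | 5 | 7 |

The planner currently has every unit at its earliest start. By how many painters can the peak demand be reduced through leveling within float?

2

Early-start peak: d1:8  d2:6  d3:6  d4:2  d5:5  d6:5  d7:5  d8:0  d9:0 ⇒ 8.
Leveled (K@1, L@1, M@2, J@6): d1:6  d2:6  d3:6  d4:2  d5:2  d6:5  d7:5  d8:5  d9:0 ⇒ 6.
Reduction 8 − 6 = 2.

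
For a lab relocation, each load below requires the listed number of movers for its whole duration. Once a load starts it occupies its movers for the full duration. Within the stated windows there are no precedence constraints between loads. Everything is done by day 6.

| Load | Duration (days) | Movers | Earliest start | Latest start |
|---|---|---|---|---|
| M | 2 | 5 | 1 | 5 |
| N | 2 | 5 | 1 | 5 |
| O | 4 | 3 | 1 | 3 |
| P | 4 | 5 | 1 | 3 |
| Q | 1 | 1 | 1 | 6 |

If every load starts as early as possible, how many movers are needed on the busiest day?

19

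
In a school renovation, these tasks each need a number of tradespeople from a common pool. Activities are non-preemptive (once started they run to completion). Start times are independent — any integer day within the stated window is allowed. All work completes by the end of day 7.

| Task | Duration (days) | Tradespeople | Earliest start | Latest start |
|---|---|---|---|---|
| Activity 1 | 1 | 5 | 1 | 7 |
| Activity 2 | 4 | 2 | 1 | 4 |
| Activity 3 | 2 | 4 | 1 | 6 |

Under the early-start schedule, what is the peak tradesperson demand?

Early-start schedule: Activity 1@1, Activity 2@1, Activity 3@1.
Load per day: day 1: 11, day 2: 6, day 3: 2, day 4: 2, day 5: 0, day 6: 0, day 7: 0.
Peak is 11.

11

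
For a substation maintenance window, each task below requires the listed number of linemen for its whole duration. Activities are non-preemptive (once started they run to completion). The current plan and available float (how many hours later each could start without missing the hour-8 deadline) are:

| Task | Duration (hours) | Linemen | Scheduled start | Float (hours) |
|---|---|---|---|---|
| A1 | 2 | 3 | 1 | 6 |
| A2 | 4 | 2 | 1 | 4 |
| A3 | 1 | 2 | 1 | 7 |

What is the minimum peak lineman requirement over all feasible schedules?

Early-start (A1@1, A2@1, A3@1) gives peak 7: h1:7  h2:5  h3:2  h4:2  h5:0  h6:0  h7:0  h8:0.
Shift A2→3, A3→7.
Schedule A1@1, A2@3, A3@7: h1:3  h2:3  h3:2  h4:2  h5:2  h6:2  h7:2  h8:0 — peak 3.

3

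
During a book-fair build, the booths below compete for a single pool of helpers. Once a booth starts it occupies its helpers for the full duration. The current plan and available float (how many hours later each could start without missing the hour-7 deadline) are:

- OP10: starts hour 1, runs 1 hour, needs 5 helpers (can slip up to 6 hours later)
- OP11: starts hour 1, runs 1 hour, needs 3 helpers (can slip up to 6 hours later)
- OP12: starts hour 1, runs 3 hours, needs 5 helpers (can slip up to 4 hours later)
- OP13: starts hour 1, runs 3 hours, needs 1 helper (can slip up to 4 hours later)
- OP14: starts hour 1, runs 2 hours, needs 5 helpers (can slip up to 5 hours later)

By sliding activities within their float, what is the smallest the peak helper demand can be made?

6

Early-start (OP10@1, OP11@1, OP12@1, OP13@1, OP14@1) gives peak 19: h1:19  h2:11  h3:6  h4:0  h5:0  h6:0  h7:0.
Shift OP11→2, OP12→3, OP14→6.
Schedule OP10@1, OP11@2, OP12@3, OP13@1, OP14@6: h1:6  h2:4  h3:6  h4:5  h5:5  h6:5  h7:5 — peak 6.
Total helper-hours = 36 over 7 hours ⇒ peak ≥ ⌈36/7⌉ = 6, so 6 is optimal.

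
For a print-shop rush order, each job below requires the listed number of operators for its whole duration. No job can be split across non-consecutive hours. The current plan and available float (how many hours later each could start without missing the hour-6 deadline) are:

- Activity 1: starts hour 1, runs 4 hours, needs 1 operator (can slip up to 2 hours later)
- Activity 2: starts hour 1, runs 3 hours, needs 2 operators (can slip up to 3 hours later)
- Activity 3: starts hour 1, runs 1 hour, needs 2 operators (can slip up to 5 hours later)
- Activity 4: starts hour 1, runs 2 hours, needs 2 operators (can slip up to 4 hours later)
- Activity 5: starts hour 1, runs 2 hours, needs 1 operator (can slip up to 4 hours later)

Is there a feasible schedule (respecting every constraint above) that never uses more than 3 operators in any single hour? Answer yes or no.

Schedule Activity 1@1, Activity 2@1, Activity 3@4, Activity 4@5, Activity 5@5: h1:3  h2:3  h3:3  h4:3  h5:3  h6:3 — peak 3 ≤ 3.

yes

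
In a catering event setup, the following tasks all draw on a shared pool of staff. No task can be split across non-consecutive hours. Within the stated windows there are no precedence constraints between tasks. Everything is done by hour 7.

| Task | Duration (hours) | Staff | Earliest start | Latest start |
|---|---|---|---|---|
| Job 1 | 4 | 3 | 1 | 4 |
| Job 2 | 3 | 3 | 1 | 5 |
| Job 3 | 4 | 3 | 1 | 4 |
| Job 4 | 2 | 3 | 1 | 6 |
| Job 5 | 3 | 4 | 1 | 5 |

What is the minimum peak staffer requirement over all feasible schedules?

Early-start (Job 1@1, Job 2@1, Job 3@1, Job 4@1, Job 5@1) gives peak 16: h1:16  h2:16  h3:13  h4:6  h5:0  h6:0  h7:0.
Shift Job 4→4, Job 5→5.
Schedule Job 1@1, Job 2@1, Job 3@1, Job 4@4, Job 5@5: h1:9  h2:9  h3:9  h4:9  h5:7  h6:4  h7:4 — peak 9.

9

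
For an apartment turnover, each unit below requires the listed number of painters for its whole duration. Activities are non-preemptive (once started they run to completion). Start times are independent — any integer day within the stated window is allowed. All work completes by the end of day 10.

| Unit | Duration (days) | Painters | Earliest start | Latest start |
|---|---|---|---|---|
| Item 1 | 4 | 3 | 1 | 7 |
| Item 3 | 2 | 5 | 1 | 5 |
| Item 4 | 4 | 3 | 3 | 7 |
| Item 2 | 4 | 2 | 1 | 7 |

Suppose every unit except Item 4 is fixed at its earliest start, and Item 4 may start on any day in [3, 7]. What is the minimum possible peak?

10

Item 4@3: d1:10  d2:10  d3:8  d4:8  d5:3  d6:3  d7:0  d8:0  d9:0  d10:0 → peak 10
Item 4@4: d1:10  d2:10  d3:5  d4:8  d5:3  d6:3  d7:3  d8:0  d9:0  d10:0 → peak 10
Item 4@5: d1:10  d2:10  d3:5  d4:5  d5:3  d6:3  d7:3  d8:3  d9:0  d10:0 → peak 10
Item 4@6: d1:10  d2:10  d3:5  d4:5  d5:0  d6:3  d7:3  d8:3  d9:3  d10:0 → peak 10
Item 4@7: d1:10  d2:10  d3:5  d4:5  d5:0  d6:0  d7:3  d8:3  d9:3  d10:3 → peak 10
Best is Item 4@3, peak 10.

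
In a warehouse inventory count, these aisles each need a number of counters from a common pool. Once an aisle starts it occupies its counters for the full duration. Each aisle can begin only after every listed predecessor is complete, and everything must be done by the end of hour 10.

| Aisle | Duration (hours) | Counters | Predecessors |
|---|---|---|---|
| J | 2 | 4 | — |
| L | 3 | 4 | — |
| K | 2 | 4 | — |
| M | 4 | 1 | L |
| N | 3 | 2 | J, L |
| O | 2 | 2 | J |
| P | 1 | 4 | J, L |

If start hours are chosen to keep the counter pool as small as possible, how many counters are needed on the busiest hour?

Early-start (J@1, L@1, K@1, M@4, N@4, O@3, P@4) gives peak 12: h1:12  h2:12  h3:6  h4:9  h5:3  h6:3  h7:1  h8:0  h9:0  h10:0.
Shift L→3, K→6, M→6, N→8, P→10.
Schedule J@1, L@3, K@6, M@6, N@8, O@3, P@10: h1:4  h2:4  h3:6  h4:6  h5:4  h6:5  h7:5  h8:3  h9:3  h10:6 — peak 6.

6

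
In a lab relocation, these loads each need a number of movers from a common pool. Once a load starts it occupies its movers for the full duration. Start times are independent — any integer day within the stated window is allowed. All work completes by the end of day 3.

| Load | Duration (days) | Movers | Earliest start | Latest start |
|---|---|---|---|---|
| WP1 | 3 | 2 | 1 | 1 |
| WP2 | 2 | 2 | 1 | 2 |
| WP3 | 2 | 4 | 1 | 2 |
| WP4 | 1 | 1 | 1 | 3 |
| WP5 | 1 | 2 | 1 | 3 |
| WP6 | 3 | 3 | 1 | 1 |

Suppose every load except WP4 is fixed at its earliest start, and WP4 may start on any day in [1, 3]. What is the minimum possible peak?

13

WP4@1: d1:14  d2:11  d3:5 → peak 14
WP4@2: d1:13  d2:12  d3:5 → peak 13
WP4@3: d1:13  d2:11  d3:6 → peak 13
Best is WP4@2, peak 13.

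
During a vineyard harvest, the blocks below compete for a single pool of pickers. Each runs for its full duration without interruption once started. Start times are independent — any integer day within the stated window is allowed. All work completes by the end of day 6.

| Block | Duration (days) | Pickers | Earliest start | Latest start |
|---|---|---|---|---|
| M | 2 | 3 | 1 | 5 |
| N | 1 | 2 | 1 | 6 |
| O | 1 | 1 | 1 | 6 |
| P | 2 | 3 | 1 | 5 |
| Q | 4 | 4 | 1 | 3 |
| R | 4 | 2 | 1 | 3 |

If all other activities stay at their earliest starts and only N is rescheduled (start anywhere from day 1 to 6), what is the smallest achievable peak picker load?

N@1: d1:15  d2:12  d3:6  d4:6  d5:0  d6:0 → peak 15
N@2: d1:13  d2:14  d3:6  d4:6  d5:0  d6:0 → peak 14
N@3: d1:13  d2:12  d3:8  d4:6  d5:0  d6:0 → peak 13
N@4: d1:13  d2:12  d3:6  d4:8  d5:0  d6:0 → peak 13
N@5: d1:13  d2:12  d3:6  d4:6  d5:2  d6:0 → peak 13
N@6: d1:13  d2:12  d3:6  d4:6  d5:0  d6:2 → peak 13
Best is N@3, peak 13.

13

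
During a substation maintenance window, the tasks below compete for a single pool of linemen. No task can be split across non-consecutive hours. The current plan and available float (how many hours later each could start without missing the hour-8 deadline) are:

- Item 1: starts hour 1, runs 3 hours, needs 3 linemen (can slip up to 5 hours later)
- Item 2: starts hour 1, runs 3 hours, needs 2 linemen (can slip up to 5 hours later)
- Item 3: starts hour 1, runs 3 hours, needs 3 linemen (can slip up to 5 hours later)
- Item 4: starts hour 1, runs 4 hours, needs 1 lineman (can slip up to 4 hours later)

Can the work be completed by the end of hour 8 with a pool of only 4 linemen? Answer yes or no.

no

The minimum achievable peak is 5; 4 < 5, so no feasible schedule stays within the cap.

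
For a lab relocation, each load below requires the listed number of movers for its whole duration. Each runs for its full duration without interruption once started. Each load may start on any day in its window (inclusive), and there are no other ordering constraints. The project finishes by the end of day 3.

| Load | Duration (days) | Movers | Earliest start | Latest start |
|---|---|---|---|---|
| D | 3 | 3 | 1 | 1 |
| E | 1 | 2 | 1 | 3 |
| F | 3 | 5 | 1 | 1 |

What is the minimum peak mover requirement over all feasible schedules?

Schedule D@1, E@1, F@1: d1:10  d2:8  d3:8 — peak 10.
No arrangement of the 3 feasible schedules does better.

10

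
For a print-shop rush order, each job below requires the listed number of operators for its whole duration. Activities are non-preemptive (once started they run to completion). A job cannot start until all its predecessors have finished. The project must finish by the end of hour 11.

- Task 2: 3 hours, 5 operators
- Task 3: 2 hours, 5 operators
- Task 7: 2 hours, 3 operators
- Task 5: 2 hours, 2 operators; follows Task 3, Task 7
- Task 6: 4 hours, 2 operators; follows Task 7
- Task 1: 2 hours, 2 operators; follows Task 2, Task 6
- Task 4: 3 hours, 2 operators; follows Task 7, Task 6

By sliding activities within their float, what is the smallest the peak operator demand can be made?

Early-start (Task 2@1, Task 3@1, Task 7@1, Task 5@3, Task 6@3, Task 1@7, Task 4@7) gives peak 13: h1:13  h2:13  h3:9  h4:4  h5:2  h6:2  h7:4  h8:4  h9:2  h10:0  h11:0.
Shift Task 2→3, Task 3→6, Task 5→8, Task 4→8.
Schedule Task 2@3, Task 3@6, Task 7@1, Task 5@8, Task 6@3, Task 1@7, Task 4@8: h1:3  h2:3  h3:7  h4:7  h5:7  h6:7  h7:7  h8:6  h9:4  h10:2  h11:0 — peak 7.

7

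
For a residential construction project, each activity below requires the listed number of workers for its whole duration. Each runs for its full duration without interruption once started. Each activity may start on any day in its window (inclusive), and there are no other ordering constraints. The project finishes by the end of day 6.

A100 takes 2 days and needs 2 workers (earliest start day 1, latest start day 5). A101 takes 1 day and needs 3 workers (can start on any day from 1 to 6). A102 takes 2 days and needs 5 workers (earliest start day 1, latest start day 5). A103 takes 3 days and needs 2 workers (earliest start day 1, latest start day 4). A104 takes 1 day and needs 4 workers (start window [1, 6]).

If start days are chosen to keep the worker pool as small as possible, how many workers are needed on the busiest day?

5

Early-start (A100@1, A101@1, A102@1, A103@1, A104@1) gives peak 16: d1:16  d2:9  d3:2  d4:0  d5:0  d6:0.
Shift A101→3, A102→4, A104→6.
Schedule A100@1, A101@3, A102@4, A103@1, A104@6: d1:4  d2:4  d3:5  d4:5  d5:5  d6:4 — peak 5.
Total worker-days = 27 over 6 days ⇒ peak ≥ ⌈27/6⌉ = 5, so 5 is optimal.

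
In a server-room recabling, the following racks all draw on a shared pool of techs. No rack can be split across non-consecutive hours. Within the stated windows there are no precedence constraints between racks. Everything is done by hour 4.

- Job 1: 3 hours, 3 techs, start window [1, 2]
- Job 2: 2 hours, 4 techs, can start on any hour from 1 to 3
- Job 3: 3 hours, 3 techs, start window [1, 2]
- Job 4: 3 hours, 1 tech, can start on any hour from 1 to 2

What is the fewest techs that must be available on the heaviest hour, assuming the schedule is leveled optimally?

11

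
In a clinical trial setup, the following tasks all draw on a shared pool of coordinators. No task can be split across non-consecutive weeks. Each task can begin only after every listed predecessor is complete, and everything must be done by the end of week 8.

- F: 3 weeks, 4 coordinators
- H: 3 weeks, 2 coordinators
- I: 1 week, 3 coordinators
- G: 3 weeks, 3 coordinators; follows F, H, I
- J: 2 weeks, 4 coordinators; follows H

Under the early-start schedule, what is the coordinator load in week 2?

6

At early start, week 2 has: F, H.
Demand: 4 + 2 = 6.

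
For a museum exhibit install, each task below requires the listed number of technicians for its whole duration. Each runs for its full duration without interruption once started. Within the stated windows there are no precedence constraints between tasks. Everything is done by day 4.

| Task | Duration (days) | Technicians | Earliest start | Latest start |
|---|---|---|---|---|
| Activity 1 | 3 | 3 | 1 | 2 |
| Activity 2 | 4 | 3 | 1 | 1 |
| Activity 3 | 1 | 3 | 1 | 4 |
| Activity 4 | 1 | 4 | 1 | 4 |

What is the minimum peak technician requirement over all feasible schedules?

Early-start (Activity 1@1, Activity 2@1, Activity 3@1, Activity 4@1) gives peak 13: d1:13  d2:6  d3:6  d4:3.
Shift Activity 4→4.
Schedule Activity 1@1, Activity 2@1, Activity 3@1, Activity 4@4: d1:9  d2:6  d3:6  d4:7 — peak 9.

9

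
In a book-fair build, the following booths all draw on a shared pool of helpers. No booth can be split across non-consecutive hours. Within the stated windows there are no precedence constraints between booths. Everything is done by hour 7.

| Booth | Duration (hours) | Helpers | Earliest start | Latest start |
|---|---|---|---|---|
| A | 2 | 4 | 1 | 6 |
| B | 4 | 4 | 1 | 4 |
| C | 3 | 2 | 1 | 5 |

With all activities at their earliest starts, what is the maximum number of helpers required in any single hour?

Early-start schedule: A@1, B@1, C@1.
Load per hour: hour 1: 10, hour 2: 10, hour 3: 6, hour 4: 4, hour 5: 0, hour 6: 0, hour 7: 0.
Peak is 10.

10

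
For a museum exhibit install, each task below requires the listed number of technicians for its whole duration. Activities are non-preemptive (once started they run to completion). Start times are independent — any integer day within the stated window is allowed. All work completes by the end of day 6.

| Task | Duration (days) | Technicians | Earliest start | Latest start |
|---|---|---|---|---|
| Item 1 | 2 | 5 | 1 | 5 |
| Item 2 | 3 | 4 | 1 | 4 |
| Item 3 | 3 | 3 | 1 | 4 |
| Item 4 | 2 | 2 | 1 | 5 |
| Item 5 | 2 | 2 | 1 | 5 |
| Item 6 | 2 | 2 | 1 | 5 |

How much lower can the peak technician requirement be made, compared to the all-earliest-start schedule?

10

Early-start peak: d1:18  d2:18  d3:7  d4:0  d5:0  d6:0 ⇒ 18.
Leveled (Item 1@1, Item 2@4, Item 3@1, Item 4@3, Item 5@3, Item 6@5): d1:8  d2:8  d3:7  d4:8  d5:6  d6:6 ⇒ 8.
Reduction 18 − 8 = 10.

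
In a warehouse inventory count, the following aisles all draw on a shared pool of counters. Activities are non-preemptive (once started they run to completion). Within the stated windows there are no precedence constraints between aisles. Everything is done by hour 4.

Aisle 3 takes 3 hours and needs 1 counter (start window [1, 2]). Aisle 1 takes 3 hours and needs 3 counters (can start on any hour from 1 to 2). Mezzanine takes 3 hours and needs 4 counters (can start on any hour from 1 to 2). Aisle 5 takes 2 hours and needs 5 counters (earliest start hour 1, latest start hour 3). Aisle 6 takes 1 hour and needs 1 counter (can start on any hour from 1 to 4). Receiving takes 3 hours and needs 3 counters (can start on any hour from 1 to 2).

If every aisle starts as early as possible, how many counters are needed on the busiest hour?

17

Early-start schedule: Aisle 3@1, Aisle 1@1, Mezzanine@1, Aisle 5@1, Aisle 6@1, Receiving@1.
Load per hour: hour 1: 17, hour 2: 16, hour 3: 11, hour 4: 0.
Peak is 17.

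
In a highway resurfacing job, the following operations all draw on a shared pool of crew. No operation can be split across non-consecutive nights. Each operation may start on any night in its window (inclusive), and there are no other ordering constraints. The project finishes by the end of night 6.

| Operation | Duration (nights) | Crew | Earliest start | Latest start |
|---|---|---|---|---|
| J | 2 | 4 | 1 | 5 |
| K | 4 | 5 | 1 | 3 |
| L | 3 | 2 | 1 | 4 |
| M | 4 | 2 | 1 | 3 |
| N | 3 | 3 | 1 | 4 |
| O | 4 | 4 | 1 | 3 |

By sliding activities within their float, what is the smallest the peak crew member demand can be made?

Early-start (J@1, K@1, L@1, M@1, N@1, O@1) gives peak 20: n1:20  n2:20  n3:16  n4:11  n5:0  n6:0.
Shift N→4, O→3.
Schedule J@1, K@1, L@1, M@1, N@4, O@3: n1:13  n2:13  n3:13  n4:14  n5:7  n6:7 — peak 14.

14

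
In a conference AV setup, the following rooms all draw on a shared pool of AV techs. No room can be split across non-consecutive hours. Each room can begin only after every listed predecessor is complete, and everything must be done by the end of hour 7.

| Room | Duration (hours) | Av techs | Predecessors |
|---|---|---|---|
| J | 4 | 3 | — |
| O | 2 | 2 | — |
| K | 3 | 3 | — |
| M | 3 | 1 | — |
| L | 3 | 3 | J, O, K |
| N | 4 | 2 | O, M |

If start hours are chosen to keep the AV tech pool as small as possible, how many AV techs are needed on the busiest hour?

Schedule J@1, O@1, K@1, M@1, L@5, N@4: h1:9  h2:9  h3:7  h4:5  h5:5  h6:5  h7:5 — peak 9.
No arrangement of the 4 feasible schedules does better.

9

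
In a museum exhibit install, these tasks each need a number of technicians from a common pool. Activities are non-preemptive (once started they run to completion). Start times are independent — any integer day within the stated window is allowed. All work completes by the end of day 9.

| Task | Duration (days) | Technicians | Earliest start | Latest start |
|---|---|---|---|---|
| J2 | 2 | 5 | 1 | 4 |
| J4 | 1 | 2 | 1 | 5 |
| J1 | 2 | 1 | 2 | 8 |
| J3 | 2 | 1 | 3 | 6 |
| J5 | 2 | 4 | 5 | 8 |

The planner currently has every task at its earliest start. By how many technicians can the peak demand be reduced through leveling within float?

2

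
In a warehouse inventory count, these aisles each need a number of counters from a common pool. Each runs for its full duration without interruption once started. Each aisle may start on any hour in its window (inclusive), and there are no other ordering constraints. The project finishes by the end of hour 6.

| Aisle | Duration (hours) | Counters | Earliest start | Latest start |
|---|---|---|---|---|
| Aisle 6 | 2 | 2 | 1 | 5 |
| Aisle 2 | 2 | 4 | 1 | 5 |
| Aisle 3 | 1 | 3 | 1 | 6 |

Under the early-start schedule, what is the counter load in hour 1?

9

At early start, hour 1 has: Aisle 6, Aisle 2, Aisle 3.
Demand: 2 + 4 + 3 = 9.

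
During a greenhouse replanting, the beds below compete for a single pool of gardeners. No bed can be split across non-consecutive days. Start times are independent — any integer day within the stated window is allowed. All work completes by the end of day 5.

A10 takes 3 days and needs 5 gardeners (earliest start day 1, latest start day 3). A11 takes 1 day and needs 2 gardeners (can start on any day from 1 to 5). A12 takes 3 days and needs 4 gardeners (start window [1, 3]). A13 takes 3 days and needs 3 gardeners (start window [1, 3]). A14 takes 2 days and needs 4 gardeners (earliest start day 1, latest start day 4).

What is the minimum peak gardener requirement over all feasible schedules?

Early-start (A10@1, A11@1, A12@1, A13@1, A14@1) gives peak 18: d1:18  d2:16  d3:12  d4:0  d5:0.
Shift A13→2, A14→4.
Schedule A10@1, A11@1, A12@1, A13@2, A14@4: d1:11  d2:12  d3:12  d4:7  d5:4 — peak 12.

12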